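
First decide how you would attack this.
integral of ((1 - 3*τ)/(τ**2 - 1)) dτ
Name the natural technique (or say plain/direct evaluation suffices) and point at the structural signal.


Method: partial fractions — break τ**2 - 1 into its roots and the integral splits into logarithm-sized bites.


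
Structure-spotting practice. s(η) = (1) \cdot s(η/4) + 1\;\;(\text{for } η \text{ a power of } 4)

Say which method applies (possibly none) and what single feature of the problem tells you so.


Diagnosis: the master substitution — the argument contracts 4-fold per step: reindex η exponentially and solve the linear recurrence in the new index.


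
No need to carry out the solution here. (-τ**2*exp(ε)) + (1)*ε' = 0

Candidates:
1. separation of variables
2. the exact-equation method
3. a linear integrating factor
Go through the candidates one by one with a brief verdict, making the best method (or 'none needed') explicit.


Verdict: separation of variables — the slope splits multiplicatively: τ**2 carrying all τ-dependence times exp(ε) carrying all ε-dependence — separate and integrate.
- separation of variables: applicable, and directly so.
- the exact-equation method: no potential function has this form as its differential, as written.
- a linear integrating factor: the unknown enters nonlinearly (through a power, a denominator, or a transcendental function), which the linear integrating-factor recipe cannot absorb as-is — any repair would come from a preliminary substitution, not the factor.


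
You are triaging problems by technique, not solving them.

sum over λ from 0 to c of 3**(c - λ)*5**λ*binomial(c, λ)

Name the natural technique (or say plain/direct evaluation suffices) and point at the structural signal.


Verdict: the binomial theorem — terms weighting binomial(c, λ) against matched powers of 5 and 3 reassemble into (5 + 3)^c by the binomial theorem.


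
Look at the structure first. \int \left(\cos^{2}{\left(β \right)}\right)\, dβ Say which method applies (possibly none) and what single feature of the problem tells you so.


Best approach: a trigonometric identity — an even power like \cos^{2}{\left(β \right)} flattens under the half-angle identity into first-degree cosines you can integrate directly.


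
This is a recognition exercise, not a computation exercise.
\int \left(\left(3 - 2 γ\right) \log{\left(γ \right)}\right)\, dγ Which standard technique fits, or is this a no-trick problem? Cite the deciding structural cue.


Method: integration by parts — choose u = \log{\left(γ \right)}: one derivative turns the logarithm algebraic, and the remaining factor 3 - 2 γ integrates term by term under the power rule.


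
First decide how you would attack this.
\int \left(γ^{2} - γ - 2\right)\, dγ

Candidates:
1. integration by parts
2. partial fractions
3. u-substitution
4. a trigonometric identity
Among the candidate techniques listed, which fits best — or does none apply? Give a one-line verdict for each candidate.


Diagnosis: no special technique — scan for structure and find none: constant multiples of powers of γ, integrate directly.
- integration by parts: parts would only shuffle a directly integrable integrand.
- partial fractions — the expression is not a ratio of polynomials that decomposes further.
- u-substitution — any workable substitution here is cosmetic — the integrand is already in directly integrable form.
- a trigonometric identity: with no trigonometric functions present, identity rewriting has no target.


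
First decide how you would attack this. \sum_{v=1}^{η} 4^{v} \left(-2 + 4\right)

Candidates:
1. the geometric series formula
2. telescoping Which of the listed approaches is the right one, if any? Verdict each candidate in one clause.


Best approach: the geometric series formula — the ratio of consecutive terms is the constant 4, independent of the index — a geometric sum.
- the geometric series formula: a fit — the right tool for this form.
- telescoping: as presented, consecutive terms share no shifted copy to cancel against — no rewrite is on display to change that.


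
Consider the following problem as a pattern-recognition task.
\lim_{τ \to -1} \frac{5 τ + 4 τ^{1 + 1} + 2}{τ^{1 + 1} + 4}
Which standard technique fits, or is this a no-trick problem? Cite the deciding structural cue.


Diagnosis: no special technique — no vanishing denominator and no indeterminate clash at the point — evaluation is immediate.


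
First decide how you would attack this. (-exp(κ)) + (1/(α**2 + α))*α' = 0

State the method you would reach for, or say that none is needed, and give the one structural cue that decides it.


Technique: separation of variables — all dependence on the two variables factors apart, the defining separable shape. A Bernoulli rewrite would carry it as the equation stands — separating the variables needs no rearrangement either.


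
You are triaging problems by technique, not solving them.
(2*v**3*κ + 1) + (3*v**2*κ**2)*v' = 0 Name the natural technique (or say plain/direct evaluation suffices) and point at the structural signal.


Diagnosis: the exact-equation method — equality of cross partials is the green light — assemble the potential function term by term.


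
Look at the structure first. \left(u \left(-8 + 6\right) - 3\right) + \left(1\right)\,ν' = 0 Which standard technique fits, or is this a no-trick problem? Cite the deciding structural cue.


Verdict: no special technique — the slope is a pure function of u; integrate both sides and be done.


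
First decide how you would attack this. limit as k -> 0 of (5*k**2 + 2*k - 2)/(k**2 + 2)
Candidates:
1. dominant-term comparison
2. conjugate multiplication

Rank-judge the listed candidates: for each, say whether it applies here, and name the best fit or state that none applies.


Diagnosis: no special technique — no vanishing denominator and no indeterminate clash at the point — evaluation is immediate.
- dominant-term comparison — this limit is not decided by comparing leading-term growth at infinity.
- conjugate multiplication: no divergent radical difference is present for a conjugate pair to cancel.


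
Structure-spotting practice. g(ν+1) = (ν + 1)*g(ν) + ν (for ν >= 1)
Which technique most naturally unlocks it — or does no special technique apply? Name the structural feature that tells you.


Technique: a summation factor — the coefficient ν + 1 drifts with the index, so no fixed root exists; normalizing by the cumulative product telescopes it.


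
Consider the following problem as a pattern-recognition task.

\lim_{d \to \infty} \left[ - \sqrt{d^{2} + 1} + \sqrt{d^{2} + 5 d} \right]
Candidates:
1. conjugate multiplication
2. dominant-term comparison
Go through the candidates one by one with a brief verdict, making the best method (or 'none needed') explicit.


Best approach: conjugate multiplication — \sqrt{d^{2} + 5 d} and \sqrt{d^{2} + 1} both blow up, but their difference is tame once the conjugate rationalizes it.
- conjugate multiplication: a fit — the right tool for this form.
- dominant-term comparison — no dominant power emerges to decide the limit by degree comparison.


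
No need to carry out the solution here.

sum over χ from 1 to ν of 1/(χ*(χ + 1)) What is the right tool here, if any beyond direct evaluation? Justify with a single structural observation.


Method: telescoping — split 1/(χ*(χ + 1)) by partial fractions and the pieces are one function at shifted arguments — interior terms cancel.


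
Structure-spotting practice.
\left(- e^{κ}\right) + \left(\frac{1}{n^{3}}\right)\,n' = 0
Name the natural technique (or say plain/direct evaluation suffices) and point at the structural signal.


Technique: separation of variables — one side of the product carries the independent variable, the other the unknown — the textbook separation shape. An exactness check succeeds on this form as well — separation and the potential function arrive at the same answer, separation more directly.


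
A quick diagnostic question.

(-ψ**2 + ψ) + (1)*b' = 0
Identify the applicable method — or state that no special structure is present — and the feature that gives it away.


Verdict: no special technique — the slope is a pure function of ψ; integrate both sides and be done.


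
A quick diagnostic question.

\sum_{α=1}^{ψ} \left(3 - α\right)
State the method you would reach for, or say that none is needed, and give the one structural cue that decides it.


Best approach: no special technique — constant-multiple powers of α with no cancellation partners and no common ratio — use the standard power-sum formulas.


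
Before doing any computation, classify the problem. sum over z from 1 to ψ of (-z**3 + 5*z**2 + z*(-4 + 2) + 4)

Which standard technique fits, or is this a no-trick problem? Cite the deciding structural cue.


Diagnosis: no special technique — constant-multiple powers of z with no cancellation partners and no common ratio — use the standard power-sum formulas.


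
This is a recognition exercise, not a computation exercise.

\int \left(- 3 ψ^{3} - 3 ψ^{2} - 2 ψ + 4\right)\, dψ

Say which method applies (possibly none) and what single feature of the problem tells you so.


Technique: no special technique — nothing composite, nothing rational, nothing trigonometric — each constant-multiple power of ψ integrates by the power rule alone.


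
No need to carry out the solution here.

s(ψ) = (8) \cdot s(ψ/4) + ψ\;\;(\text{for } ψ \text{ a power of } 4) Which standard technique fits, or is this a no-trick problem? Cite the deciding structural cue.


Best approach: the master substitution — the argument contracts 4-fold per step: reindex ψ exponentially and solve the linear recurrence in the new index.


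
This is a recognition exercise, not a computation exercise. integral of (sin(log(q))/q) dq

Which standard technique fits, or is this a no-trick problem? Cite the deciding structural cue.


Diagnosis: u-substitution — collected, the integrand has one factor that is, up to a constant, the derivative of an inner expression the rest depends on — substitute for that inner expression.


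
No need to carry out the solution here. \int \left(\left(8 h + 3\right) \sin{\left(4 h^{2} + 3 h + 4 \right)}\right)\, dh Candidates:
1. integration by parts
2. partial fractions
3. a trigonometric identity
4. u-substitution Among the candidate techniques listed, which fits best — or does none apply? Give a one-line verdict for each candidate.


Technique: u-substitution — read it as f(4 h^{2} + 3 h + 4) times a constant multiple of d(4 h^{2} + 3 h + 4): one substitution, u = 4 h^{2} + 3 h + 4, finishes it.
- integration by parts — a polynomial factor is present, but its partner is not an exp, sine, or cosine of a degree-1 argument, nor a logarithm.
- partial fractions: there is no rational-function structure to decompose.
- a trigonometric identity: no even trigonometric power and no product of distinct frequencies to rewrite.
- u-substitution — a fit — the right tool for this form.


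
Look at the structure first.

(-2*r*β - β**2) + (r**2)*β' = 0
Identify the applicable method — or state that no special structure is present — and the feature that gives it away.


Method: the homogeneous substitution — the slope's numerator and denominator share total degree; set v = β/r and the equation drops to separable form. A Bernoulli substitution is a fair alternative on this equation directly; the homogeneous reading takes it as given.


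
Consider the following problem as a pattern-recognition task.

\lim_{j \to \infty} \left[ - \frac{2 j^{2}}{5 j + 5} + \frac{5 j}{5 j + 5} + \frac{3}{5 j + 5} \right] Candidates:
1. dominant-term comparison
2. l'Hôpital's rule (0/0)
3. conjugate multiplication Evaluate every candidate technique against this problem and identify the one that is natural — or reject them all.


Method: dominant-term comparison — growth-rate triage: the leading powers of j decide the limit, everything else is noise.
- dominant-term comparison — a fit — the right tool for this form.
- l'Hôpital's rule (0/0): viewed as a single quotient this runs to ∞/∞, not the 0/0 clash this candidate addresses; an at-infinity variant of the rule would resolve it, but comparing leading growth reads the answer without differentiating.
- conjugate multiplication: no divergent radical difference is present for a conjugate pair to cancel.


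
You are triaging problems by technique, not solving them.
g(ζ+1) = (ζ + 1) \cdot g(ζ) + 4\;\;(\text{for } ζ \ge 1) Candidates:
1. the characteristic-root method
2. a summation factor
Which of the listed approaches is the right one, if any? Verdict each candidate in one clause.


Technique: a summation factor — because the multiplier ζ + 1 is index-dependent, divide through by its running product and sum the resulting differences.
- the characteristic-root method: the coefficients vary with the index, breaking the constant-coefficient structure the method needs.
- a summation factor: applicable, and directly so.


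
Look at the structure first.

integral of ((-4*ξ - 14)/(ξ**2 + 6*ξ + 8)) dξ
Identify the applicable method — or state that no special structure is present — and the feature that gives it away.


Verdict: partial fractions — the integrand is a proper rational function and its denominator ξ**2 + 6*ξ + 8 factors into distinct pieces, so it splits into simple fractions.


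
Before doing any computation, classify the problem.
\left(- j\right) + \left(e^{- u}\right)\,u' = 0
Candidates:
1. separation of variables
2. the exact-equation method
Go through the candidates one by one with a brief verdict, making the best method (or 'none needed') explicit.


Method: separation of variables — one side of the product carries the independent variable, the other the unknown — the textbook separation shape.
- separation of variables — applicable, and directly so.
- the exact-equation method — the cross-partial test holds only vacuously — each coefficient lives in its own variable, so the exactness machinery reads no structure the split form does not already show.


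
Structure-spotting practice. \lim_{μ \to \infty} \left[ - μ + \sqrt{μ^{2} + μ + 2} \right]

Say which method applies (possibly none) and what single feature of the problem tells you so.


Method: conjugate multiplication — infinity minus infinity with a radical in play — multiply by the conjugate so the divergences of \sqrt{μ^{2} + μ + 2} and μ annihilate.


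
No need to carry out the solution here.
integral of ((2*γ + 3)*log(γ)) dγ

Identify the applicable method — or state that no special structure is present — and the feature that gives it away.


Best approach: integration by parts — log(γ) blocks direct integration but differentiates to something rational — parts with the polynomial factor 2*γ + 3 as dv.


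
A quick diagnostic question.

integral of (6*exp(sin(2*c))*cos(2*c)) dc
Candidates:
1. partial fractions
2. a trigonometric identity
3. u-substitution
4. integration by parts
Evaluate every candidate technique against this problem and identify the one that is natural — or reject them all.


Method: u-substitution — structure check: outer function, inner expression sin(2*c), inner derivative as a factor — the classic u = sin(2*c) pattern.
- partial fractions — the expression is not a ratio of polynomials that decomposes further.
- a trigonometric identity — the trigonometric factor has no even power to reduce and no cross-frequency product to convert — the standard power-reduction and product-to-sum identities do not engage it.
- u-substitution: applicable, and directly so.
- integration by parts — there is no nonconstant-polynomial-times-kernel split with an exp, sine, cosine (degree-1 argument), or logarithm partner.


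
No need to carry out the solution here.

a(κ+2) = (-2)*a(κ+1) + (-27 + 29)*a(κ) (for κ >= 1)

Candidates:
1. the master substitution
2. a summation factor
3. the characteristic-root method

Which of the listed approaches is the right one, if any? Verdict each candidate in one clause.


Diagnosis: the characteristic-root method — the recurrence is linear and homogeneous with constant coefficients, so the ansatz r^κ turns it into a polynomial equation for r.
- the master substitution: the recursion shifts the index rather than dividing it.
- a summation factor: a summation factor telescopes one-step recursions; this one carries higher-order memory.
- the characteristic-root method: yes, a natural case for it.


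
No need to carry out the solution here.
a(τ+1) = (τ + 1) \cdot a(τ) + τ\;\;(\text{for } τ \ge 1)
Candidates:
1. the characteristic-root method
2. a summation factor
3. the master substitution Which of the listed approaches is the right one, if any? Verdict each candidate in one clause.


Technique: a summation factor — first-order linear but the coefficient τ + 1 moves with the index — divide by the cumulative product and telescope.
- the characteristic-root method: the coefficients change with the index, which the root method cannot absorb.
- a summation factor — applies; the problem has the shape this method handles.
- the master substitution — the recursion steps by a constant offset, so exponential reindexing is pointless.


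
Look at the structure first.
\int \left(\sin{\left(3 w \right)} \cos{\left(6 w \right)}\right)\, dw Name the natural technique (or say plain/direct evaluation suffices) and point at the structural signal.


Technique: a trigonometric identity — two different frequencies multiply in \sin{\left(3 w \right)} \cos{\left(6 w \right)}; the product-to-sum formula separates them.


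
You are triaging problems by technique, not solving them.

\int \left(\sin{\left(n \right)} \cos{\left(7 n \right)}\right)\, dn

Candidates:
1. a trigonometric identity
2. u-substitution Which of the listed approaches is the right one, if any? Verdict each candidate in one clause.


Verdict: a trigonometric identity — distinct frequencies under one product (\sin{\left(n \right)} \cos{\left(7 n \right)}): the product-to-sum identity is the systematic route to an integrable form.
- a trigonometric identity: yes, a natural case for it.
- u-substitution: no subexpression of the integrand serves as a whole-integral substitution inner — individual terms may offer their own, but none carries its derivative as a factor of the full integrand; a working change of variable would have to be constructed from outside the expression.


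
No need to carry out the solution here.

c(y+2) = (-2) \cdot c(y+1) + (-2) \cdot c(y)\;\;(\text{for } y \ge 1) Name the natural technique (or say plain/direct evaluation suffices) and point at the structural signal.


Verdict: the characteristic-root method — because shifting y leaves the equation's coefficients unchanged, exponential trials reduce it to algebra.


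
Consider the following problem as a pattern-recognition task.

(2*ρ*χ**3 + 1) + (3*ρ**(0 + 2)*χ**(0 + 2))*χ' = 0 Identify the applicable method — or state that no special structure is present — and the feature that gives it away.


Verdict: the exact-equation method — checking ∂/∂χ of 2*ρ*χ**3 + 1 against ∂/∂ρ of 3*ρ**(0 + 2)*χ**(0 + 2): they match — the equation is exact as it stands.


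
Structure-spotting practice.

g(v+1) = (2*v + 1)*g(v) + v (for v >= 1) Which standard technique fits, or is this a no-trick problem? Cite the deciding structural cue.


Best approach: a summation factor — rescale the sequence by the product of the weights 2*v + 1 so far — the recurrence collapses to a plain running sum.


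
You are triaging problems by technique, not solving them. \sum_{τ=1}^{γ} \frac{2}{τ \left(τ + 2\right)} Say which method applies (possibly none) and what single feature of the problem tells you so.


Method: telescoping — integer-spaced poles in \frac{2}{τ \left(τ + 2\right)} are the telescoping signature in disguise.


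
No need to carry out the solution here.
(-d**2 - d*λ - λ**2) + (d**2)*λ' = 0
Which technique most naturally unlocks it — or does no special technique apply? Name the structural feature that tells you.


Method: the homogeneous substitution — scaling d and λ together leaves the slope fixed — it depends only on λ/d, so substitute the ratio.


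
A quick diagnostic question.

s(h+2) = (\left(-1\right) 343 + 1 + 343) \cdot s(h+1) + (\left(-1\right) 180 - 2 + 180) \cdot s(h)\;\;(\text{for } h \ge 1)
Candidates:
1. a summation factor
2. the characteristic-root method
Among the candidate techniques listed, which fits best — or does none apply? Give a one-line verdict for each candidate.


Diagnosis: the characteristic-root method — try a geometric ansatz r^h: constant coefficients turn the recurrence into one polynomial equation in r.
- a summation factor — the recurrence reaches back more than one step, outside the first-order family a summation factor normalizes.
- the characteristic-root method — applicable, and directly so.


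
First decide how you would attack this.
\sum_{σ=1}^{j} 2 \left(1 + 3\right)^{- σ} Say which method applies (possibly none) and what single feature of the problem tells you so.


Verdict: the geometric series formula — consecutive terms stand in a fixed index-free ratio — the geometric sum formula closes it.


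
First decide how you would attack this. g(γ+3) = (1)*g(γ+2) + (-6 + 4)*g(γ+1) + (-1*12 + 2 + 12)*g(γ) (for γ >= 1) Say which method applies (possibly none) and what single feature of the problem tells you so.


Verdict: the characteristic-root method — every coefficient is a fixed number and the forcing is zero — substitute r^γ and read off the root equation.


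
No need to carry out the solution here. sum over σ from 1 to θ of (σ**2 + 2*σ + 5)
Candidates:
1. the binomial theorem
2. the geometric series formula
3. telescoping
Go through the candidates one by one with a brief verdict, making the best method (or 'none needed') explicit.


Method: no special technique — every summand is a constant multiple of a power of σ — apply the standard power-sum identities one degree at a time.
- the binomial theorem — the terms do not reassemble into a binomial power.
- the geometric series formula — dividing successive terms gives an index-dependent quantity, not a constant.
- telescoping — neither a shifted-difference shape nor integer-spaced poles are present.


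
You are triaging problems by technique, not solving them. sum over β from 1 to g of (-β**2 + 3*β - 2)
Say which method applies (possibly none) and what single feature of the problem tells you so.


Best approach: no special technique — no ratio, no shift structure, no binomial pattern: sum the constant-multiple powers of β with known formulas.


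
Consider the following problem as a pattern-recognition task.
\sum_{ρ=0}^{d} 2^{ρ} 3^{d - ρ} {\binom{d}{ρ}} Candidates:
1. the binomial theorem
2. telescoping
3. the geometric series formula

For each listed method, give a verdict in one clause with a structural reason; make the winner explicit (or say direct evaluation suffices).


Technique: the binomial theorem — binomial coefficients against complementary powers of 2 and 3: recognize the binomial expansion and resum.
- the binomial theorem — applicable, and directly so.
- telescoping: the terms as presented offer no neighboring cancellation — a telescoping rewrite may exist, but the displayed structure does not hand one over.
- the geometric series formula — the ratio of consecutive terms depends on the index.


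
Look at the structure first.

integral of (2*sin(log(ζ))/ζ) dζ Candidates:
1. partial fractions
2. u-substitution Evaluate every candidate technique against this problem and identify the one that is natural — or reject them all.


Verdict: u-substitution — the only nontrivial dependence routes through log(ζ), whose derivative supplies the leftover factor up to a constant multiple — u = log(ζ) flattens it.
- partial fractions — there is no rational-function structure to decompose.
- u-substitution — yes, a natural case for it.


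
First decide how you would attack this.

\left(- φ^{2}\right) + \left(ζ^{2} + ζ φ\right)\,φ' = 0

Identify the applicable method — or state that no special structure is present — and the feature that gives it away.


Technique: the homogeneous substitution — scaling ζ and φ together leaves the slope fixed — it depends only on φ/ζ, so substitute the ratio. A Bernoulli substitution after rearrangement (possibly exchanging dependent and independent variable) is a fair alternative; the homogeneous route works on the equation as it stands.


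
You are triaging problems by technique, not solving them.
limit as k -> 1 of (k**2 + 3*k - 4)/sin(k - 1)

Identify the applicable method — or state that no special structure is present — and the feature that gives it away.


Best approach: l'Hôpital's rule (0/0) — both numerator and denominator vanish at 1: the genuine 0/0 indeterminate that l'Hôpital exists for. Expanding numerator and denominator to first order gives the same value — the rule automates exactly that.


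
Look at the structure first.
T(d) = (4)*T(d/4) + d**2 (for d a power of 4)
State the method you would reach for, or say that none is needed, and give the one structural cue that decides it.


Diagnosis: the master substitution — recursion at d/4 is multiplicative in the index; logarithmic reindexing via d = 4^m linearizes it.


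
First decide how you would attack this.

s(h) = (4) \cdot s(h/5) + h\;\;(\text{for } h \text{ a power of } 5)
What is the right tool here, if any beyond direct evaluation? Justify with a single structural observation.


Verdict: the master substitution — the argument shrinks by the factor 5, so measure the index on a logarithmic scale and the recursion becomes a shift.


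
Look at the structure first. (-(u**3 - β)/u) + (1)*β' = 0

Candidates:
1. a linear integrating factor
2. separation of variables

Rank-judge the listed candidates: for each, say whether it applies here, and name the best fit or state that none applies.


Best approach: a linear integrating factor — the unknown enters only to the first power against a nonzero forcing term — the integrating-factor template applies directly.
- a linear integrating factor — applicable, and directly so.
- separation of variables: the two dependences do not factor apart.


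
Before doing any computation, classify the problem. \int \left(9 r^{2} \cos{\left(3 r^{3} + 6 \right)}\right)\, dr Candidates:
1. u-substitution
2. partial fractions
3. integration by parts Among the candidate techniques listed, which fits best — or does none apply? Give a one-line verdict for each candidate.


Method: u-substitution — structure check: outer function, inner expression 3 r^{3} + 6, inner derivative as a factor — the classic u = 3 r^{3} + 6 pattern.
- u-substitution: applies; the problem has the shape this method handles.
- partial fractions: there is no rational-function structure to decompose.
- integration by parts — the non-polynomial partner is not one of the parts kernels — exp, sine, or cosine with a degree-1 argument, or a logarithm.


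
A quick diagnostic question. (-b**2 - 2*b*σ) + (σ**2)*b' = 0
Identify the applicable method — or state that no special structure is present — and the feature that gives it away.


Method: the homogeneous substitution — the slope's numerator and denominator have matching total degree, so it depends only on b/σ and the ratio substitution collapses it. A Bernoulli rewrite works here as the equation stands — the homogeneous substitution is the more immediate reading.


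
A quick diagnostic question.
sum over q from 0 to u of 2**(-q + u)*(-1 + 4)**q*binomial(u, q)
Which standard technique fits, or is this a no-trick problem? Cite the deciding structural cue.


Diagnosis: the binomial theorem — the summand is term q of a binomial expansion in (-1 + 4) and 2; the whole sum is a single power.


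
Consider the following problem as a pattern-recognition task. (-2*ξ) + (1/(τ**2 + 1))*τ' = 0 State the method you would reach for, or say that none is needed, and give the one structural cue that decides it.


Method: separation of variables — one side of the product carries the independent variable, the other the unknown — the textbook separation shape. The cross-partial test also passes here (vacuously, each side single-variable); the potential-function route would work, separation is simply more immediate.


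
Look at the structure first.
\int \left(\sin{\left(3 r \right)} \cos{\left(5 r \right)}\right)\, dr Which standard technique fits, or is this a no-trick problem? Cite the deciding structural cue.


Method: a trigonometric identity — cross-frequency products like \sin{\left(3 r \right)} \cos{\left(5 r \right)} are the textbook product-to-sum case — the identity converts them to directly integrable sinusoids.


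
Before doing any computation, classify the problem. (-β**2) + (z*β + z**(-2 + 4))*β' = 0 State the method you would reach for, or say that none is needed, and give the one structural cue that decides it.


Method: the homogeneous substitution — scaling z and β together leaves the slope fixed — it depends only on β/z, so substitute the ratio. A Bernoulli-style rewrite — possibly after exchanging which variable is treated as dependent — would work as well; the homogeneous substitution is the more immediate reading here.


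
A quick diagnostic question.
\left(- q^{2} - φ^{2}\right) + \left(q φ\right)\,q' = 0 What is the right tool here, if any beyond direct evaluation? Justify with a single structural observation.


Diagnosis: the homogeneous substitution — scaling φ and q together leaves the slope fixed — it depends only on q/φ, so substitute the ratio. A Bernoulli substitution is a fair alternative on this equation directly; the homogeneous reading takes it as given.


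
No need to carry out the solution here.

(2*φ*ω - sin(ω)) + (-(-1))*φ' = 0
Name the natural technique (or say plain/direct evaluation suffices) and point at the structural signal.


Best approach: a linear integrating factor — linear in the unknown with genuine forcing: multiply through by the exponential of the integrated coefficient and the left side closes into one derivative.


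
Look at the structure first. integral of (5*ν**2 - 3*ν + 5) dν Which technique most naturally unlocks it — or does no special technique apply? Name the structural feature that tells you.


Method: no special technique — every term is a constant multiple of a power of ν; term-wise power-rule integration needs no preliminary transformation.


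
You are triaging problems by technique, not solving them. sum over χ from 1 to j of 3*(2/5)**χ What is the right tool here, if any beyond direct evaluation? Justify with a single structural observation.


Best approach: the geometric series formula — the ratio of consecutive terms is the constant 2/5, independent of the index — a geometric sum.


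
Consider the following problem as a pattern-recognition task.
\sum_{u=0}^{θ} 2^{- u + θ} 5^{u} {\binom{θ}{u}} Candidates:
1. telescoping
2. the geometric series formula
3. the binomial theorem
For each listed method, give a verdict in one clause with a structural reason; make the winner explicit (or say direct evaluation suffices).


Technique: the binomial theorem — {\binom{θ}{u}} weighting matched powers of 5 and 2 is the expanded form of (5 + 2)^θ — fold it back up.
- telescoping — in the displayed form, no term reappears at a neighboring index to cancel against.
- the geometric series formula: the ratio of consecutive terms depends on the index.
- the binomial theorem: applicable, and directly so.


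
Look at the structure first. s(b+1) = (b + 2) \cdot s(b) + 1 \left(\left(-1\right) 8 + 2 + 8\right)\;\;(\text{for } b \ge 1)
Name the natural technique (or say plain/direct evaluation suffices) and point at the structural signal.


Verdict: a summation factor — the coefficient b + 2 drifts with the index, so no fixed root exists; normalizing by the cumulative product telescopes it.


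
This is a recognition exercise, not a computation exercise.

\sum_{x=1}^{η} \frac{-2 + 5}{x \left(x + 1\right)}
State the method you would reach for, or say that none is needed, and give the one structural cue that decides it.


Method: telescoping — poles of \frac{-2 + 5}{x \left(x + 1\right)} differ by an integer, the telltale of a telescoping partial-fraction sum.


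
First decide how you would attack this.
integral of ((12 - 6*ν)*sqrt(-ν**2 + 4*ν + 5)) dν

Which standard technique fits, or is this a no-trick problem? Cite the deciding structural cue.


Diagnosis: u-substitution — a chain-rule shadow: 12 - 6*ν alongside a function of -ν**2 + 4*ν + 5 means u = -ν**2 + 4*ν + 5 unwinds the composition in one step.


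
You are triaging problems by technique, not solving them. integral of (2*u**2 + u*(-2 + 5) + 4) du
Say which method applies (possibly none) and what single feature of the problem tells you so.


Method: no special technique — the integrand is a sum of constant multiples of powers of u — integrate term by term.


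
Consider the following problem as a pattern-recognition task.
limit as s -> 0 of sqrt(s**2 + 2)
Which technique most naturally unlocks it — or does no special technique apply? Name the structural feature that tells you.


Diagnosis: no special technique — the expression is continuous at the evaluation point — substitute directly; no indeterminate form appears.


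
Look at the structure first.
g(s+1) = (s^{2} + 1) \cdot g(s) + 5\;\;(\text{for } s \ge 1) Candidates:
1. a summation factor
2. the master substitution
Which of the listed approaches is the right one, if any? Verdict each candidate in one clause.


Verdict: a summation factor — first-order, linear, moving coefficient s^{2} + 1: the discrete analogue of an integrating factor handles it.
- a summation factor: yes, a natural case for it.
- the master substitution — with no divided-index recursive call, reindexing by powers of a base buys nothing.


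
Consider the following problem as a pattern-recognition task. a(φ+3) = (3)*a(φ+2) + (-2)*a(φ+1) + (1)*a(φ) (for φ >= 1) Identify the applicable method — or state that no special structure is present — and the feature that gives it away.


Verdict: the characteristic-root method — fixed numeric weights on consecutive terms and no forcing term added: the root method in its home territory.


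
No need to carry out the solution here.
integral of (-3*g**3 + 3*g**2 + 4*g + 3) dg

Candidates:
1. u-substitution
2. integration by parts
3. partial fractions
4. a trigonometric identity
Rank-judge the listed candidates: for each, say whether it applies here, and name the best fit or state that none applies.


Technique: no special technique — nothing composite, nothing rational, nothing trigonometric — each constant-multiple power of g integrates by the power rule alone.
- u-substitution — any workable substitution here is cosmetic — the integrand is already in directly integrable form.
- integration by parts: parts would only shuffle a directly integrable integrand.
- partial fractions: the expression is not a ratio of polynomials that decomposes further.
- a trigonometric identity — there is no trigonometric structure at all — the integrand carries no sine or cosine to rewrite.


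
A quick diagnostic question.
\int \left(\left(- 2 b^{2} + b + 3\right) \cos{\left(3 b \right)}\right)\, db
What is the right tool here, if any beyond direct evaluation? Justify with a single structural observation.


Method: integration by parts — a polynomial - 2 b^{2} + b + 3 against the kernel \cos{\left(3 b \right)} is the signature bounded-ladder case for integration by parts.


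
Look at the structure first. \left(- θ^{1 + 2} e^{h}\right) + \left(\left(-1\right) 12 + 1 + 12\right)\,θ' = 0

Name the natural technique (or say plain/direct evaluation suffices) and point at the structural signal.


Diagnosis: separation of variables — one side of the product carries the independent variable, the other the unknown — the textbook separation shape.


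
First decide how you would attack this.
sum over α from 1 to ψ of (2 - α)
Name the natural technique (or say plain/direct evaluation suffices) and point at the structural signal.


Method: no special technique — nothing telescopes and nothing is geometric; polynomial terms in α sum term by term.


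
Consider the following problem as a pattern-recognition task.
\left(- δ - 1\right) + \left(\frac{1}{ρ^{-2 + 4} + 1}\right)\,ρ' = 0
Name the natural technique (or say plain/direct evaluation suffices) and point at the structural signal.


Method: separation of variables — all dependence on the two variables factors apart, the defining separable shape. The equation is exact as it stands too — a potential function exists — though separation reads the split structure directly.


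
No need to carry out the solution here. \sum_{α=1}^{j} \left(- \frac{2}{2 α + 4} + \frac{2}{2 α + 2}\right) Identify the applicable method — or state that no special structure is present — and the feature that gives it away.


Technique: telescoping — the summand is \frac{2}{2 α + 2} minus the same expression shifted by one, so consecutive terms cancel in pairs.


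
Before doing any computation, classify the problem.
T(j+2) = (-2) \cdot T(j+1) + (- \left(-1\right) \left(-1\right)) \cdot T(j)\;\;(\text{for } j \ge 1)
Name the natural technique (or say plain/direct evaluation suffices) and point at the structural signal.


Verdict: the characteristic-root method — linear, homogeneous, constant coefficients: solutions of the form r^j exist — find the roots of the characteristic polynomial.


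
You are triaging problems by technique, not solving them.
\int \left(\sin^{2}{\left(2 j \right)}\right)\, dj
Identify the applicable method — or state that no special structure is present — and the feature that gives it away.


Best approach: a trigonometric identity — the even exponent on \sin^{2}{\left(2 j \right)} signals one move: rewrite via cos of the doubled angle.


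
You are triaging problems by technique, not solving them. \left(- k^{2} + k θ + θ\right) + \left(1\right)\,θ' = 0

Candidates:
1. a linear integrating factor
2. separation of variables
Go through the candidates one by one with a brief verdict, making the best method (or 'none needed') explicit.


Diagnosis: a linear integrating factor — linear in the unknown with genuine forcing: multiply through by the exponential of the integrated coefficient and the left side closes into one derivative.
- a linear integrating factor — a fit — the right tool for this form.
- separation of variables: no algebra isolates the independent variable on one side and the unknown on the other.


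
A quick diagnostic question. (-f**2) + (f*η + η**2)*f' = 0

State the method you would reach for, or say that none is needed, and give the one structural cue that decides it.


Best approach: the homogeneous substitution — solved for the derivative, the right side is unchanged under scaling η and f together — it depends only on the ratio f/η, so substitute a single ratio variable. Rewriting — with the variables' roles exchanged where the shape demands it — would expose a Bernoulli structure too; the homogeneous substitution simply reads the degrees directly.


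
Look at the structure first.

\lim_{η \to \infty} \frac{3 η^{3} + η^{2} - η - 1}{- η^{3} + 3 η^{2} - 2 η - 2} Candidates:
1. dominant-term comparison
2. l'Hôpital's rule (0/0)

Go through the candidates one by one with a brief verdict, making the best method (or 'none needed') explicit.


Technique: dominant-term comparison — divide by the highest power of η present: lower-order terms vanish and the dominant ratio remains.
- dominant-term comparison: yes, a natural case for it.
- l'Hôpital's rule (0/0) — no 0/0 form appears: written as one quotient, top and bottom both grow without bound, and the ratio is decided by their leading terms.
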